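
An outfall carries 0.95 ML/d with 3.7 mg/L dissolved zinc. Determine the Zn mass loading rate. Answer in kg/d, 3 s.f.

0.95 ML/d = 0.011 m³/s.
Mass flux = Q·C = 0.011 m³/s × 3.7 g/m³ = 0.04068 g/s.
= 0.04068 g/s × 86.4 = 3.515 kg/d.

3.52 kg/d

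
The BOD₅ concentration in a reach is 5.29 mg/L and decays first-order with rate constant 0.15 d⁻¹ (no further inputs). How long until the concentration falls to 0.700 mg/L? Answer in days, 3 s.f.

13.5 d

t = ln(C₀/C)/k = ln(5.29/0.700)/0.15 = 2.022/0.15 = 13.48 d.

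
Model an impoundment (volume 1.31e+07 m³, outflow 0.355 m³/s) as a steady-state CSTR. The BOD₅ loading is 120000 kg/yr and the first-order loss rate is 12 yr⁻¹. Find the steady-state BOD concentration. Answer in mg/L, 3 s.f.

0.713 mg/L

Outflow Q = 0.355 m³/s × 3.156e+07 s/yr = 1.12e+07 m³/yr.
Steady-state CSTR mass balance: W = Q·C + k·V·C, so C = W/(Q + kV).
Q + kV = 1.12e+07 + 12·1.31e+07 = 1.684e+08 m³/yr.
C = 120000/1.684e+08 = 0.0007126 kg/m³ = 0.7126 mg/L.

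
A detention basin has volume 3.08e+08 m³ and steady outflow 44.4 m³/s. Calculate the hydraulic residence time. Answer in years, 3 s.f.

Q = 44.4 m³/s × 3.156e+07 s/yr = 1.401e+09 m³/yr.
Hydraulic residence time τ = V/Q = 3.08e+08/1.401e+09 = 0.2198 yr.

0.220 yr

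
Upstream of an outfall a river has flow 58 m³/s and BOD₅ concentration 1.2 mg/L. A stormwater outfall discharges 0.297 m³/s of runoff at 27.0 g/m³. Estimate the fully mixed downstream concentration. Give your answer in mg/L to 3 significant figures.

By mass balance at complete mixing, C = (0.297·27 + 58·1.2) / (0.297 + 58) = 77.62/58.3 = 1.331 mg/L.

1.33 mg/L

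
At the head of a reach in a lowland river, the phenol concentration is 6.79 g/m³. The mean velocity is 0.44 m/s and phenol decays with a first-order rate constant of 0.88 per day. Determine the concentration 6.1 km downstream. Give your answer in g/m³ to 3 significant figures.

Travel time t = 6.1 km / 0.44 m/s = 6100/0.44 = 1.386e+04 s = 0.1605 d.
First-order decay: C = 6.79·exp(−0.88·0.1605) = 6.79·0.8683 = 5.896 g/m³.

5.90 g/m³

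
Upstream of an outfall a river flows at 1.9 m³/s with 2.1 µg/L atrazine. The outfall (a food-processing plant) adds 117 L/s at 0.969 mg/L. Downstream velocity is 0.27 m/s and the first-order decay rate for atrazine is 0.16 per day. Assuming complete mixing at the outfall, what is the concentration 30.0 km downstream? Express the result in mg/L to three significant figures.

117 L/s = 0.117 m³/s.
2.1 µg/L = 0.0021 mg/L.
After complete mixing, C₀ = (0.117·0.969 + 1.9·0.0021) / 2.017 = 0.05819 mg/L.
Travel time t = 3e+04 m / 0.27 m/s = 1.111e+05 s = 1.286 d.
C = 0.05819·exp(−0.16·1.286) = 0.05819·0.814 = 0.04737 mg/L.

0.0474 mg/L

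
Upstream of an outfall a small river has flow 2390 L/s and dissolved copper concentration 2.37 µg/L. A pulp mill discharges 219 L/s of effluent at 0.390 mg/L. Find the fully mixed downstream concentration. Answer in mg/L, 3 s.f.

0.0349 mg/L

219 L/s = 0.219 m³/s.
2390 L/s = 2.39 m³/s.
2.37 µg/L = 0.00237 mg/L.
By mass balance at complete mixing, C = (0.219·0.39 + 2.39·0.00237) / (0.219 + 2.39) = 0.09107/2.609 = 0.03491 mg/L.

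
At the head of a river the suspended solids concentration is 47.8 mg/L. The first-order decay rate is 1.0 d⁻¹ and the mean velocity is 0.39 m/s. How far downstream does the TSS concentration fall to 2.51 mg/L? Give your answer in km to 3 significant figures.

From C = C₀·e^(−kt), t = ln(C₀/C)/k = ln(47.8/2.51)/1.0 = 2.947/1.0 = 2.947 d.
Distance = v·t = 0.39 m/s × 2.546e+05 s = 9.929e+04 m = 99.29 km.

99.3 km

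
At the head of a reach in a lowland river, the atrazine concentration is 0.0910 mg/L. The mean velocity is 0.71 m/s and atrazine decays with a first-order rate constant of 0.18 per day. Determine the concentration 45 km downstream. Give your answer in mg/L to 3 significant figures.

Travel time t = 45 km / 0.71 m/s = 4.5e+04/0.71 = 6.338e+04 s = 0.7336 d.
First-order decay: C = 0.0910·exp(−0.18·0.7336) = 0.0910·0.8763 = 0.07974 mg/L.

0.0797 mg/L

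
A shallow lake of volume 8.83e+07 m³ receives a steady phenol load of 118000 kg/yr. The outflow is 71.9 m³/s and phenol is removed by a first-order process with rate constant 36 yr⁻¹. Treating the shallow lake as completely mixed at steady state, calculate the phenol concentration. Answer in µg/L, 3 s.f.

21.7 µg/L

Outflow Q = 71.9 m³/s × 3.156e+07 s/yr = 2.269e+09 m³/yr.
Steady-state CSTR mass balance: W = Q·C + k·V·C, so C = W/(Q + kV).
Q + kV = 2.269e+09 + 36·8.83e+07 = 5.448e+09 m³/yr.
C = 118000/5.448e+09 = 2.166e-05 kg/m³ = 0.02166 mg/L = 21.66 µg/L.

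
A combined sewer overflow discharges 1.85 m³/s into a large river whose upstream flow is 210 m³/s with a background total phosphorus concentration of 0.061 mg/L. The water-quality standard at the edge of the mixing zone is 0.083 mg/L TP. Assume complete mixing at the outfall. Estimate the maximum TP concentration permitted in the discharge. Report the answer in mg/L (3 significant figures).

Mass balance: 0.083·211.8 = 1.85·Cₑ + 210·0.061.
Cₑ = (17.58 − 12.81) / 1.85 = 2.58 mg/L.

2.58 mg/L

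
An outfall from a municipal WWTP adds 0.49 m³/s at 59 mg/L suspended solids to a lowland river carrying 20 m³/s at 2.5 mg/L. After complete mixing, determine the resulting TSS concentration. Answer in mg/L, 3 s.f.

3.85 mg/L

Flow-weighted mixing gives C = (0.49·59 + 20·2.5) / (0.49 + 20) = 78.91/20.49 = 3.851 mg/L.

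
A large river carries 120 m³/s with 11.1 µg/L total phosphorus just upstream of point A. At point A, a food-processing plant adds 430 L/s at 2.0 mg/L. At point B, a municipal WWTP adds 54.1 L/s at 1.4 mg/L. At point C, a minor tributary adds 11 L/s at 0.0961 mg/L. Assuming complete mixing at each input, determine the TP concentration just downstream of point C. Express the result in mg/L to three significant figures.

11.1 µg/L = 0.0111 mg/L.
430 L/s = 0.43 m³/s.
After input A: C = (120·0.0111 + 0.43·2) / 120.4 = 0.0182 mg/L.
54.1 L/s = 0.0541 m³/s.
After input B: C = (120.4·0.0182 + 0.0541·1.4) / 120.5 = 0.01882 mg/L.
11 L/s = 0.011 m³/s.
After input C: C = (120.5·0.01882 + 0.011·0.0961) / 120.5 = 0.01883 mg/L.

0.0188 mg/L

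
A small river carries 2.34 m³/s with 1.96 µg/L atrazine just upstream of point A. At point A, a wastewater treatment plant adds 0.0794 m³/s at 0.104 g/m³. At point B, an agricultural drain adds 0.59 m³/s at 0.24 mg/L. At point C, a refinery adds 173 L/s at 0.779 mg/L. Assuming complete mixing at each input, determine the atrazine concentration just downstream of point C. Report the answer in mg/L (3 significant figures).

0.0909 mg/L

1.96 µg/L = 0.00196 mg/L.
After input A: C = (2.34·0.00196 + 0.0794·0.104) / 2.419 = 0.005309 mg/L.
After input B: C = (2.419·0.005309 + 0.59·0.24) / 3.009 = 0.05132 mg/L.
173 L/s = 0.173 m³/s.
After input C: C = (3.009·0.05132 + 0.173·0.779) / 3.182 = 0.09088 mg/L.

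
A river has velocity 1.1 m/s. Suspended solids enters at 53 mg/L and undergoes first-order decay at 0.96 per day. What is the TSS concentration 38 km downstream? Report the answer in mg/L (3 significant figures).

Travel time t = 38 km / 1.1 m/s = 3.8e+04/1.1 = 3.455e+04 s = 0.3998 d.
First-order decay: C = 53·exp(−0.96·0.3998) = 53·0.6812 = 36.11 mg/L.

36.1 mg/L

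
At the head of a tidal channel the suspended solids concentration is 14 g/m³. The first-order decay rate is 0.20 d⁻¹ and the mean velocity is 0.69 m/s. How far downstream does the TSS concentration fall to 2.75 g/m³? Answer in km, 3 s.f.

From C = C₀·e^(−kt), t = ln(C₀/C)/k = ln(14/2.75)/0.20 = 1.627/0.20 = 8.137 d.
Distance = v·t = 0.69 m/s × 7.031e+05 s = 4.851e+05 m = 485.1 km.

485 km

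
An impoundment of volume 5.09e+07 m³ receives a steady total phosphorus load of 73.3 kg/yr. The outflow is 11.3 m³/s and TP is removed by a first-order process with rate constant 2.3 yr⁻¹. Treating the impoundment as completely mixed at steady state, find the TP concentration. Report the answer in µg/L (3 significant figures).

0.155 µg/L

Outflow Q = 11.3 m³/s × 3.156e+07 s/yr = 3.566e+08 m³/yr.
Steady-state CSTR mass balance: W = Q·C + k·V·C, so C = W/(Q + kV).
Q + kV = 3.566e+08 + 2.3·5.09e+07 = 4.737e+08 m³/yr.
C = 73.3/4.737e+08 = 1.547e-07 kg/m³ = 0.0001547 mg/L = 0.1547 µg/L.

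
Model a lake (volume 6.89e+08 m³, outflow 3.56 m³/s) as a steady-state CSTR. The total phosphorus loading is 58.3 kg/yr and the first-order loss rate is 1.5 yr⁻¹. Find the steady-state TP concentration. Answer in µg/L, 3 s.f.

Outflow Q = 3.56 m³/s × 3.156e+07 s/yr = 1.123e+08 m³/yr.
Steady-state CSTR mass balance: W = Q·C + k·V·C, so C = W/(Q + kV).
Q + kV = 1.123e+08 + 1.5·6.89e+08 = 1.146e+09 m³/yr.
C = 58.3/1.146e+09 = 5.088e-08 kg/m³ = 5.088e-05 mg/L = 0.05088 µg/L.

0.0509 µg/L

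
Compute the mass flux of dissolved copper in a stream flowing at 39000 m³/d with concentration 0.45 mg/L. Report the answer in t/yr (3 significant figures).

39000 m³/d = 0.4514 m³/s.
Mass flux = Q·C = 0.4514 m³/s × 0.45 g/m³ = 0.2031 g/s.
= 0.2031 g/s × 31.56 = 6.41 t/yr.

6.41 t/yr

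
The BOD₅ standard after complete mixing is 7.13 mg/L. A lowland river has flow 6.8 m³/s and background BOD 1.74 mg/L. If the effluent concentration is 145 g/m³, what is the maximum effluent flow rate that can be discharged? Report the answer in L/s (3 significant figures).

Mass balance at complete mixing: C_std·(Q_w + Q_r) = Q_w·C_e + Q_r·C_b.
Rearranging, Q_w = Q_r·(C_std − C_b)/(C_e − C_std) = 6.8·(7.13 − 1.74) / (145 − 7.13) = 0.2658 m³/s.
= 265.8 L/s.

266 L/s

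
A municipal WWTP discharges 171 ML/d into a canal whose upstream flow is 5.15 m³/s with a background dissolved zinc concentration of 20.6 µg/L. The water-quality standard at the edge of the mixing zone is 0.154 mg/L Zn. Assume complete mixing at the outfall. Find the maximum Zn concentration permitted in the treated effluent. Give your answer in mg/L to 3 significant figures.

171 ML/d = 1.979 m³/s.
20.6 µg/L = 0.0206 mg/L.
Mass balance: 0.154·7.129 = 1.979·Cₑ + 5.15·0.0206.
Cₑ = (1.098 − 0.1061) / 1.979 = 0.5011 mg/L.

0.501 mg/L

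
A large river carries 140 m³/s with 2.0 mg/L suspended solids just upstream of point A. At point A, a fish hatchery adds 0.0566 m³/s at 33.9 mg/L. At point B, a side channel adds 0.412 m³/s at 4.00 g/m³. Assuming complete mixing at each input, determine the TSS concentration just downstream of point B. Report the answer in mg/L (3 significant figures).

After input A: C = (140·2 + 0.0566·33.9) / 140.1 = 2.013 mg/L.
After input B: C = (140.1·2.013 + 0.412·4) / 140.5 = 2.019 mg/L.

2.02 mg/L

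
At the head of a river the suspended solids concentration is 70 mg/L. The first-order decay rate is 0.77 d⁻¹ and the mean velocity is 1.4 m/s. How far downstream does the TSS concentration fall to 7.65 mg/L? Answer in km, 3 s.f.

From C = C₀·e^(−kt), t = ln(C₀/C)/k = ln(70/7.65)/0.77 = 2.214/0.77 = 2.875 d.
Distance = v·t = 1.4 m/s × 2.484e+05 s = 3.478e+05 m = 347.8 km.

348 km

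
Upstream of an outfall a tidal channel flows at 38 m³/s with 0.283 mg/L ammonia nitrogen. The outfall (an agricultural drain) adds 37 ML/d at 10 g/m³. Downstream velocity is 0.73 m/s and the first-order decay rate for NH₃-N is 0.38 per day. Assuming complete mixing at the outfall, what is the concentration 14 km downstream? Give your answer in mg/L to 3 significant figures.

0.360 mg/L

37 ML/d = 0.4282 m³/s.
After complete mixing, C₀ = (0.4282·10 + 38·0.283) / 38.43 = 0.3913 mg/L.
Travel time t = 1.4e+04 m / 0.73 m/s = 1.918e+04 s = 0.222 d.
C = 0.3913·exp(−0.38·0.222) = 0.3913·0.9191 = 0.3596 mg/L.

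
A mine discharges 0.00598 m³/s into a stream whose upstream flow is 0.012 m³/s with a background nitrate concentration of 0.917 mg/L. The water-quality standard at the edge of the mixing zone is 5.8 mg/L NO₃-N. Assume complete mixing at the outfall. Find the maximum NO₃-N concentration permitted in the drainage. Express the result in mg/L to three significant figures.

Mass balance: 5.8·0.01798 = 0.00598·Cₑ + 0.012·0.917.
Cₑ = (0.1043 − 0.011) / 0.00598 = 15.6 mg/L.

15.6 mg/L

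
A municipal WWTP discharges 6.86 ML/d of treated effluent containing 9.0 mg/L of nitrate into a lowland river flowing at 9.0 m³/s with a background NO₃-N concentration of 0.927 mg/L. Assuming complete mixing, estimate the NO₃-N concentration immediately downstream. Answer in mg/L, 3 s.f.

6.86 ML/d = 0.0794 m³/s.
Conservation of mass across the mixing zone: C = (0.0794·9 + 9·0.927) / (0.0794 + 9) = 9.058/9.079 = 0.9976 mg/L.

0.998 mg/L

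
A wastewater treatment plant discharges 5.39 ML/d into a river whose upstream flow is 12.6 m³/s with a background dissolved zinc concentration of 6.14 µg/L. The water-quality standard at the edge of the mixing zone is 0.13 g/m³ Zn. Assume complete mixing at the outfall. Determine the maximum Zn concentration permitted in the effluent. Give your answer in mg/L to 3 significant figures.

25.1 mg/L

5.39 ML/d = 0.06238 m³/s.
6.14 µg/L = 0.00614 mg/L.
Mass balance: 0.13·12.66 = 0.06238·Cₑ + 12.6·0.00614.
Cₑ = (1.646 − 0.07736) / 0.06238 = 25.15 mg/L.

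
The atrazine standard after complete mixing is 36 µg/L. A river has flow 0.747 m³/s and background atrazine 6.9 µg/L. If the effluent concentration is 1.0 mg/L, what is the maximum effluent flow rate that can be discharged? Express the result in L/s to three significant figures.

22.5 L/s

6.9 µg/L = 0.0069 mg/L.
36 µg/L = 0.036 mg/L.
Mass balance at complete mixing: C_std·(Q_w + Q_r) = Q_w·C_e + Q_r·C_b.
Rearranging, Q_w = Q_r·(C_std − C_b)/(C_e − C_std) = 0.747·(0.036 − 0.0069) / (1 − 0.036) = 0.02255 m³/s.
= 22.55 L/s.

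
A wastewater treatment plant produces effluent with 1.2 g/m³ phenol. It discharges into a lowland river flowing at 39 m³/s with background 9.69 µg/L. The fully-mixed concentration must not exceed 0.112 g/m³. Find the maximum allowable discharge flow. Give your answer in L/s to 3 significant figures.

3670 L/s

9.69 µg/L = 0.00969 mg/L.
Mass balance at complete mixing: C_std·(Q_w + Q_r) = Q_w·C_e + Q_r·C_b.
Rearranging, Q_w = Q_r·(C_std − C_b)/(C_e − C_std) = 39·(0.112 − 0.00969) / (1.2 − 0.112) = 3.667 m³/s.
= 3667 L/s.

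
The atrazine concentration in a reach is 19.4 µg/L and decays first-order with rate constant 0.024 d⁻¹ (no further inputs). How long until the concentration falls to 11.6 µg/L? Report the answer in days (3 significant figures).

21.4 d

t = ln(C₀/C)/k = ln(19.4/11.6)/0.024 = 0.5143/0.024 = 21.43 d.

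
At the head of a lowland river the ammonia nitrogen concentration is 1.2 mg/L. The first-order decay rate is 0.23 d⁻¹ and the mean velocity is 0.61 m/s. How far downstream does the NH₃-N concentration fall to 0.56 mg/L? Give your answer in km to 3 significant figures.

From C = C₀·e^(−kt), t = ln(C₀/C)/k = ln(1.2/0.56)/0.23 = 0.7621/0.23 = 3.314 d.
Distance = v·t = 0.61 m/s × 2.863e+05 s = 1.746e+05 m = 174.6 km.

175 km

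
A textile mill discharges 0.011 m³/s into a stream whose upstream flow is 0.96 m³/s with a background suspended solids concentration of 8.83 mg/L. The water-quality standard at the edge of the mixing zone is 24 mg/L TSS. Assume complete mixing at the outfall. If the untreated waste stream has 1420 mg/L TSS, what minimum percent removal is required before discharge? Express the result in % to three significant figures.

Mass balance: 24·0.971 = 0.011·Cₑ + 0.96·8.83.
Cₑ = (23.3 − 8.477) / 0.011 = 1348 mg/L.
Required removal = 1 − 1348/1420 = 5.076 %.

5.08 %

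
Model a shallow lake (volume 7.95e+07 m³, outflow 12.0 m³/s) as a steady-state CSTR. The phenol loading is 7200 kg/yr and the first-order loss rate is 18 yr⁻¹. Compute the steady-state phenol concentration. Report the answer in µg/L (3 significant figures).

3.98 µg/L

Outflow Q = 12.0 m³/s × 3.156e+07 s/yr = 3.787e+08 m³/yr.
Steady-state CSTR mass balance: W = Q·C + k·V·C, so C = W/(Q + kV).
Q + kV = 3.787e+08 + 18·7.95e+07 = 1.81e+09 m³/yr.
C = 7200/1.81e+09 = 3.979e-06 kg/m³ = 0.003979 mg/L = 3.979 µg/L.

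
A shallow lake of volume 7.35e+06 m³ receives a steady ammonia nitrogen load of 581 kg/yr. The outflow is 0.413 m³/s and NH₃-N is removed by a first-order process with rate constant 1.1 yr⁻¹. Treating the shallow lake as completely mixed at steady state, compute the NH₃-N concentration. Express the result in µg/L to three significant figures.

Outflow Q = 0.413 m³/s × 3.156e+07 s/yr = 1.303e+07 m³/yr.
Steady-state CSTR mass balance: W = Q·C + k·V·C, so C = W/(Q + kV).
Q + kV = 1.303e+07 + 1.1·7.35e+06 = 2.112e+07 m³/yr.
C = 581/2.112e+07 = 2.751e-05 kg/m³ = 0.02751 mg/L = 27.51 µg/L.

27.5 µg/L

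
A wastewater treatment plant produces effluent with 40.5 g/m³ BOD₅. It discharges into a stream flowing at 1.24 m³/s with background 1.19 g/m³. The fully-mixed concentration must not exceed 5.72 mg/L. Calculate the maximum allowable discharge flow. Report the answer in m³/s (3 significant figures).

0.162 m³/s

Mass balance at complete mixing: C_std·(Q_w + Q_r) = Q_w·C_e + Q_r·C_b.
Rearranging, Q_w = Q_r·(C_std − C_b)/(C_e − C_std) = 1.24·(5.72 − 1.19) / (40.5 − 5.72) = 0.1615 m³/s.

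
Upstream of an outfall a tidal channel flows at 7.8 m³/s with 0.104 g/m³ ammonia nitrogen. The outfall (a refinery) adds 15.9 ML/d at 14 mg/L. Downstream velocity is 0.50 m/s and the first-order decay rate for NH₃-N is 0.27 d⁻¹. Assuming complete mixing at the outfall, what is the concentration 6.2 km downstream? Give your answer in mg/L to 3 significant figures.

15.9 ML/d = 0.184 m³/s.
After complete mixing, C₀ = (0.184·14 + 7.8·0.104) / 7.984 = 0.4243 mg/L.
Travel time t = 6200 m / 0.50 m/s = 1.24e+04 s = 0.1435 d.
C = 0.4243·exp(−0.27·0.1435) = 0.4243·0.962 = 0.4082 mg/L.

0.408 mg/L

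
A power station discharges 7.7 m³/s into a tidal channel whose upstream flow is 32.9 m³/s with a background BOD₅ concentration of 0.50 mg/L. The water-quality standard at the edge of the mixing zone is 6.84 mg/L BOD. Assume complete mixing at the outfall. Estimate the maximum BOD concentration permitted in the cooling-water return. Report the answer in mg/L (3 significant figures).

Mass balance: 6.84·40.6 = 7.7·Cₑ + 32.9·0.5.
Cₑ = (277.7 − 16.45) / 7.7 = 33.93 mg/L.

33.9 mg/L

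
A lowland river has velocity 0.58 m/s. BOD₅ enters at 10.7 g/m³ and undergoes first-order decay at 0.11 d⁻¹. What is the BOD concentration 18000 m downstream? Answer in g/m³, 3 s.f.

Travel time t = 18000 m / 0.58 m/s = 1.8e+04/0.58 = 3.103e+04 s = 0.3592 d.
First-order decay: C = 10.7·exp(−0.11·0.3592) = 10.7·0.9613 = 10.29 g/m³.

10.3 g/m³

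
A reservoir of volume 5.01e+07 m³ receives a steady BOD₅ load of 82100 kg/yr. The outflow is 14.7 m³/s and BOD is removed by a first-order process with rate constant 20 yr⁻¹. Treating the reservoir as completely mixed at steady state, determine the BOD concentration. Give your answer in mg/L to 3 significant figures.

Outflow Q = 14.7 m³/s × 3.156e+07 s/yr = 4.639e+08 m³/yr.
Steady-state CSTR mass balance: W = Q·C + k·V·C, so C = W/(Q + kV).
Q + kV = 4.639e+08 + 20·5.01e+07 = 1.466e+09 m³/yr.
C = 82100/1.466e+09 = 5.601e-05 kg/m³ = 0.05601 mg/L.

0.0560 mg/L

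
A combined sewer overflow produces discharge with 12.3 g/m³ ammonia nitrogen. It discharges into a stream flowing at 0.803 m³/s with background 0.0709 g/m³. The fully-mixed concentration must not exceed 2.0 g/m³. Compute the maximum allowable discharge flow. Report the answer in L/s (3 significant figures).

Mass balance at complete mixing: C_std·(Q_w + Q_r) = Q_w·C_e + Q_r·C_b.
Rearranging, Q_w = Q_r·(C_std − C_b)/(C_e − C_std) = 0.803·(2 − 0.0709) / (12.3 − 2) = 0.1504 m³/s.
= 150.4 L/s.

150 L/s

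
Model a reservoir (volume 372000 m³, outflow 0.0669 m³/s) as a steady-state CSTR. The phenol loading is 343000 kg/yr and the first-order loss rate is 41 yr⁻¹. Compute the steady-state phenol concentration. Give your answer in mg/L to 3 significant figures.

Outflow Q = 0.0669 m³/s × 3.156e+07 s/yr = 2.111e+06 m³/yr.
Steady-state CSTR mass balance: W = Q·C + k·V·C, so C = W/(Q + kV).
Q + kV = 2.111e+06 + 41·372000 = 1.736e+07 m³/yr.
C = 343000/1.736e+07 = 0.01975 kg/m³ = 19.75 mg/L.

19.8 mg/L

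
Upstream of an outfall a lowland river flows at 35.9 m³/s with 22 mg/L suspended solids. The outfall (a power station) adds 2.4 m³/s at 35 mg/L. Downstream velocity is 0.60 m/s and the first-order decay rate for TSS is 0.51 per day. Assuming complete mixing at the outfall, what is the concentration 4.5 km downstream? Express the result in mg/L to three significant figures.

21.8 mg/L

After complete mixing, C₀ = (2.4·35 + 35.9·22) / 38.3 = 22.81 mg/L.
Travel time t = 4500 m / 0.60 m/s = 7500 s = 0.08681 d.
C = 22.81·exp(−0.51·0.08681) = 22.81·0.9567 = 21.83 mg/L.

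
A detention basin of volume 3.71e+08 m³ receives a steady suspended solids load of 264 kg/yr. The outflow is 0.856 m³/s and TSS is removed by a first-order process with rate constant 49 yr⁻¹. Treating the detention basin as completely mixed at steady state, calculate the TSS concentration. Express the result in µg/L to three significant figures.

0.0145 µg/L

Outflow Q = 0.856 m³/s × 3.156e+07 s/yr = 2.701e+07 m³/yr.
Steady-state CSTR mass balance: W = Q·C + k·V·C, so C = W/(Q + kV).
Q + kV = 2.701e+07 + 49·3.71e+08 = 1.821e+10 m³/yr.
C = 264/1.821e+10 = 1.45e-08 kg/m³ = 1.45e-05 mg/L = 0.0145 µg/L.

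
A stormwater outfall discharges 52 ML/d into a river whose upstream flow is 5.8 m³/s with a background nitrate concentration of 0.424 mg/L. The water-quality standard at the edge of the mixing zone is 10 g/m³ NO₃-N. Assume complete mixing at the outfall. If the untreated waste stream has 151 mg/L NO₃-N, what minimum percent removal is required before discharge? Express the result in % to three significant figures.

32.3 %

52 ML/d = 0.6019 m³/s.
Mass balance: 10·6.402 = 0.6019·Cₑ + 5.8·0.424.
Cₑ = (64.02 − 2.459) / 0.6019 = 102.3 mg/L.
Required removal = 1 − 102.3/151 = 32.26 %.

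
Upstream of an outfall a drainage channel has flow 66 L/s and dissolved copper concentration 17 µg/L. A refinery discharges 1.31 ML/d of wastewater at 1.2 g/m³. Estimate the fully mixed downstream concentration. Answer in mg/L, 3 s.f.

1.31 ML/d = 0.01516 m³/s.
66 L/s = 0.066 m³/s.
17 µg/L = 0.017 mg/L.
Conservation of mass across the mixing zone: C = (0.01516·1.2 + 0.066·0.017) / (0.01516 + 0.066) = 0.01932/0.08116 = 0.238 mg/L.

0.238 mg/L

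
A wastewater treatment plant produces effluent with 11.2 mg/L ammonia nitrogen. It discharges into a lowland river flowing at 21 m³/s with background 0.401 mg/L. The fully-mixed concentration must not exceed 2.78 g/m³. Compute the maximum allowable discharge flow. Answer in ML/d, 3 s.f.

Mass balance at complete mixing: C_std·(Q_w + Q_r) = Q_w·C_e + Q_r·C_b.
Rearranging, Q_w = Q_r·(C_std − C_b)/(C_e − C_std) = 21·(2.78 − 0.401) / (11.2 − 2.78) = 5.933 m³/s.
= 512.6 ML/d.

513 ML/d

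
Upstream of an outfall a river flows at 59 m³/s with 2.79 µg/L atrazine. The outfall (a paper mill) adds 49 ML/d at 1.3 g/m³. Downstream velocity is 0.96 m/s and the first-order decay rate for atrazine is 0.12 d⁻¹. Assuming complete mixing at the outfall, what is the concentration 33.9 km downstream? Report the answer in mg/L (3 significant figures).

0.0144 mg/L

49 ML/d = 0.5671 m³/s.
2.79 µg/L = 0.00279 mg/L.
After complete mixing, C₀ = (0.5671·1.3 + 59·0.00279) / 59.57 = 0.01514 mg/L.
Travel time t = 3.39e+04 m / 0.96 m/s = 3.531e+04 s = 0.4087 d.
C = 0.01514·exp(−0.12·0.4087) = 0.01514·0.9521 = 0.01442 mg/L.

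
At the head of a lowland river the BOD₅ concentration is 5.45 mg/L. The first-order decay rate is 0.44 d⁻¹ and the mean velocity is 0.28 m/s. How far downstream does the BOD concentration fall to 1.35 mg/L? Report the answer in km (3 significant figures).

From C = C₀·e^(−kt), t = ln(C₀/C)/k = ln(5.45/1.35)/0.44 = 1.396/0.44 = 3.172 d.
Distance = v·t = 0.28 m/s × 2.74e+05 s = 7.673e+04 m = 76.73 km.

76.7 km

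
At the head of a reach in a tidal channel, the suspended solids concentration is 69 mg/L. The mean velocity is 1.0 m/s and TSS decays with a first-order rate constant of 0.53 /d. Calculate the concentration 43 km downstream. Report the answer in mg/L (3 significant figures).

Travel time t = 43 km / 1.0 m/s = 4.3e+04/1.0 = 4.3e+04 s = 0.4977 d.
First-order decay: C = 69·exp(−0.53·0.4977) = 69·0.7681 = 53 mg/L.

53.0 mg/L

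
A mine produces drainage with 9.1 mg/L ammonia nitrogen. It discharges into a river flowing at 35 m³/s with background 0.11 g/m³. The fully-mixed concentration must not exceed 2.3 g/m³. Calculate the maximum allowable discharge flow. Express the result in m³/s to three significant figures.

11.3 m³/s

Mass balance at complete mixing: C_std·(Q_w + Q_r) = Q_w·C_e + Q_r·C_b.
Rearranging, Q_w = Q_r·(C_std − C_b)/(C_e − C_std) = 35·(2.3 − 0.11) / (9.1 − 2.3) = 11.27 m³/s.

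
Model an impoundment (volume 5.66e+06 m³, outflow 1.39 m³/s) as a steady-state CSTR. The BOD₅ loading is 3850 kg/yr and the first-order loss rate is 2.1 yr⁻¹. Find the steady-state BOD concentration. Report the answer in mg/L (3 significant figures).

0.0691 mg/L

Outflow Q = 1.39 m³/s × 3.156e+07 s/yr = 4.387e+07 m³/yr.
Steady-state CSTR mass balance: W = Q·C + k·V·C, so C = W/(Q + kV).
Q + kV = 4.387e+07 + 2.1·5.66e+06 = 5.575e+07 m³/yr.
C = 3850/5.575e+07 = 6.906e-05 kg/m³ = 0.06906 mg/L.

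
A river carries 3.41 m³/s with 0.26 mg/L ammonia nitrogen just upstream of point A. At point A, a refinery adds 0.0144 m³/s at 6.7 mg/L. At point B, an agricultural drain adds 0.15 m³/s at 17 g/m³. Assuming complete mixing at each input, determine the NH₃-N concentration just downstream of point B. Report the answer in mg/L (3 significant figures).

0.988 mg/L

After input A: C = (3.41·0.26 + 0.0144·6.7) / 3.424 = 0.2871 mg/L.
After input B: C = (3.424·0.2871 + 0.15·17) / 3.574 = 0.9884 mg/L.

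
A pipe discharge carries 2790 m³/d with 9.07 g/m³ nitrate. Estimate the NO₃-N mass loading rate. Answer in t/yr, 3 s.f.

2790 m³/d = 0.03229 m³/s.
Mass flux = Q·C = 0.03229 m³/s × 9.07 g/m³ = 0.2929 g/s.
= 0.2929 g/s × 31.56 = 9.243 t/yr.

9.24 t/yr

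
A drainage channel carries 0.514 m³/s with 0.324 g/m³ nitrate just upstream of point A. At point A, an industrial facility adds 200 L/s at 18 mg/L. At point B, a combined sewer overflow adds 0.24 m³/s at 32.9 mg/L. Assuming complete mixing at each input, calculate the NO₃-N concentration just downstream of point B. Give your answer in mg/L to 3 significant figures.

200 L/s = 0.2 m³/s.
After input A: C = (0.514·0.324 + 0.2·18) / 0.714 = 5.275 mg/L.
After input B: C = (0.714·5.275 + 0.24·32.9) / 0.954 = 12.22 mg/L.

12.2 mg/L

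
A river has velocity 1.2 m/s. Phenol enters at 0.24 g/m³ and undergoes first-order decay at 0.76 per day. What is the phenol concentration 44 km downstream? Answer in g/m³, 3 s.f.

0.174 g/m³

Travel time t = 44 km / 1.2 m/s = 4.4e+04/1.2 = 3.667e+04 s = 0.4244 d.
First-order decay: C = 0.24·exp(−0.76·0.4244) = 0.24·0.7243 = 0.1738 g/m³.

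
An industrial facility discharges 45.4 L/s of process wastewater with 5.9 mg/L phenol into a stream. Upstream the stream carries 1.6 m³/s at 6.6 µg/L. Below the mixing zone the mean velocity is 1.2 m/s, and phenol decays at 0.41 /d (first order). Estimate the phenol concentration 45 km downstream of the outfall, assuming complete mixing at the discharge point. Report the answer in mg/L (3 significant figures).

0.142 mg/L

45.4 L/s = 0.0454 m³/s.
6.6 µg/L = 0.0066 mg/L.
After complete mixing, C₀ = (0.0454·5.9 + 1.6·0.0066) / 1.645 = 0.1692 mg/L.
Travel time t = 4.5e+04 m / 1.2 m/s = 3.75e+04 s = 0.434 d.
C = 0.1692·exp(−0.41·0.434) = 0.1692·0.837 = 0.1416 mg/L.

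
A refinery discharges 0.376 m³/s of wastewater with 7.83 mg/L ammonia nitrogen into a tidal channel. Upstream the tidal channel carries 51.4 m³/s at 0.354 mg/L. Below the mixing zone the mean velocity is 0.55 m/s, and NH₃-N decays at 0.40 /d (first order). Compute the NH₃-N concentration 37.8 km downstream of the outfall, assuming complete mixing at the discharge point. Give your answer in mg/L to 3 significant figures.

0.297 mg/L

After complete mixing, C₀ = (0.376·7.83 + 51.4·0.354) / 51.78 = 0.4083 mg/L.
Travel time t = 3.78e+04 m / 0.55 m/s = 6.873e+04 s = 0.7955 d.
C = 0.4083·exp(−0.40·0.7955) = 0.4083·0.7275 = 0.297 mg/L.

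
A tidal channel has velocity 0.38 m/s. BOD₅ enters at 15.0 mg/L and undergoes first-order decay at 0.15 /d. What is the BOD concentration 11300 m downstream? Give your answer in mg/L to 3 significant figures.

14.2 mg/L

Travel time t = 11300 m / 0.38 m/s = 1.13e+04/0.38 = 2.974e+04 s = 0.3442 d.
First-order decay: C = 15.0·exp(−0.15·0.3442) = 15.0·0.9497 = 14.25 mg/L.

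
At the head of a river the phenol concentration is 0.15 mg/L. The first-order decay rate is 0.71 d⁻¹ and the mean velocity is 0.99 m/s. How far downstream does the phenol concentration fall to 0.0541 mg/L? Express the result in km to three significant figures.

123 km

From C = C₀·e^(−kt), t = ln(C₀/C)/k = ln(0.15/0.0541)/0.71 = 1.02/0.71 = 1.436 d.
Distance = v·t = 0.99 m/s × 1.241e+05 s = 1.229e+05 m = 122.9 km.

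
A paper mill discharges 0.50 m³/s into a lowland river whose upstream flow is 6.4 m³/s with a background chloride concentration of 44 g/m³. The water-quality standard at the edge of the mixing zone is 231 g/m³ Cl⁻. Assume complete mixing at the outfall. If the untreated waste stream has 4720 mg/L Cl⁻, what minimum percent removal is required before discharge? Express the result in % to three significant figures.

Mass balance: 231·6.9 = 0.5·Cₑ + 6.4·44.
Cₑ = (1594 − 281.6) / 0.5 = 2625 mg/L.
Required removal = 1 − 2625/4720 = 44.39 %.

44.4 %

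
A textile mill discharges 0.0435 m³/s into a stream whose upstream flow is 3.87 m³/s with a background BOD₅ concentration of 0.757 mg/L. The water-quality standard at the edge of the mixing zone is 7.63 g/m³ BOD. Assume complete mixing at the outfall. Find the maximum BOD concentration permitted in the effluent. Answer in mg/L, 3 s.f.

Mass balance: 7.63·3.913 = 0.0435·Cₑ + 3.87·0.757.
Cₑ = (29.86 − 2.93) / 0.0435 = 619.1 mg/L.

619 mg/L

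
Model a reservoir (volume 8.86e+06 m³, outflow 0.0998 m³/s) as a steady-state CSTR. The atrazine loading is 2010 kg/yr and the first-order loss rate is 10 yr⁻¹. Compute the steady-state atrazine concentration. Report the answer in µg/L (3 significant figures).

Outflow Q = 0.0998 m³/s × 3.156e+07 s/yr = 3.149e+06 m³/yr.
Steady-state CSTR mass balance: W = Q·C + k·V·C, so C = W/(Q + kV).
Q + kV = 3.149e+06 + 10·8.86e+06 = 9.175e+07 m³/yr.
C = 2010/9.175e+07 = 2.191e-05 kg/m³ = 0.02191 mg/L = 21.91 µg/L.

21.9 µg/L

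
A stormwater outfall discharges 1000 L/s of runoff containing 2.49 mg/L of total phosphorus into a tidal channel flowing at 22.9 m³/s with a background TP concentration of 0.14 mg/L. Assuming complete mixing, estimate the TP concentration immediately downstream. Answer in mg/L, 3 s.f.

0.238 mg/L

1000 L/s = 1 m³/s.
Flow-weighted mixing gives C = (1·2.49 + 22.9·0.14) / (1 + 22.9) = 5.696/23.9 = 0.2383 mg/L.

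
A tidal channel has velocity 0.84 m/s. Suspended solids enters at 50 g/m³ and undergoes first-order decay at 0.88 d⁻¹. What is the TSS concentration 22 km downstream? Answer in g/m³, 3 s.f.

38.3 g/m³

Travel time t = 22 km / 0.84 m/s = 2.2e+04/0.84 = 2.619e+04 s = 0.3031 d.
First-order decay: C = 50·exp(−0.88·0.3031) = 50·0.7659 = 38.29 g/m³.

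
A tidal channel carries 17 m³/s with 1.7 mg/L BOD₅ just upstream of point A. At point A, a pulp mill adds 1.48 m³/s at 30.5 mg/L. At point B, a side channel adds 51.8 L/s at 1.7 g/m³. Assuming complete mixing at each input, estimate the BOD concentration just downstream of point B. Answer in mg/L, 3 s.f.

After input A: C = (17·1.7 + 1.48·30.5) / 18.48 = 4.006 mg/L.
51.8 L/s = 0.0518 m³/s.
After input B: C = (18.48·4.006 + 0.0518·1.7) / 18.53 = 4 mg/L.

4.00 mg/L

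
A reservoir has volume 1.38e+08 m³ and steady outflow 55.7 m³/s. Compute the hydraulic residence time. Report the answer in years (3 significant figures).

Q = 55.7 m³/s × 3.156e+07 s/yr = 1.758e+09 m³/yr.
Hydraulic residence time τ = V/Q = 1.38e+08/1.758e+09 = 0.07851 yr.

0.0785 yr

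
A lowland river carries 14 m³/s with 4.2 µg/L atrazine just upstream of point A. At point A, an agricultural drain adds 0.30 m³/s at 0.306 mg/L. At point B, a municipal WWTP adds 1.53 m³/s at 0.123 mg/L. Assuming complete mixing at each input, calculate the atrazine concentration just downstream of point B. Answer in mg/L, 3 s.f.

0.0214 mg/L

4.2 µg/L = 0.0042 mg/L.
After input A: C = (14·0.0042 + 0.3·0.306) / 14.3 = 0.01053 mg/L.
After input B: C = (14.3·0.01053 + 1.53·0.123) / 15.83 = 0.0214 mg/L.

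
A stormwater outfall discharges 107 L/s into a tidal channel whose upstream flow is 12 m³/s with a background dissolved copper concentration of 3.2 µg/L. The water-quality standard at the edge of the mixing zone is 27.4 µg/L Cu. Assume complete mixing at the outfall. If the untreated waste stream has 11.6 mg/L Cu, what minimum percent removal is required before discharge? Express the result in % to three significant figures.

107 L/s = 0.107 m³/s.
3.2 µg/L = 0.0032 mg/L.
27.4 µg/L = 0.0274 mg/L.
Mass balance: 0.0274·12.11 = 0.107·Cₑ + 12·0.0032.
Cₑ = (0.3317 − 0.0384) / 0.107 = 2.741 mg/L.
Required removal = 1 − 2.741/11.6 = 76.37 %.

76.4 %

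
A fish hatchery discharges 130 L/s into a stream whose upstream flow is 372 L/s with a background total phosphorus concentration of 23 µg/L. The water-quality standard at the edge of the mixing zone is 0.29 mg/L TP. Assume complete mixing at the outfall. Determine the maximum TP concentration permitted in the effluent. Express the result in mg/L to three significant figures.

1.05 mg/L

130 L/s = 0.13 m³/s.
372 L/s = 0.372 m³/s.
23 µg/L = 0.023 mg/L.
Mass balance: 0.29·0.502 = 0.13·Cₑ + 0.372·0.023.
Cₑ = (0.1456 − 0.008556) / 0.13 = 1.054 mg/L.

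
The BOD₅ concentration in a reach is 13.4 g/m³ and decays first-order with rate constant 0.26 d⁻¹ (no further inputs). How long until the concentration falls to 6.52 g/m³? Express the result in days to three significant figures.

t = ln(C₀/C)/k = ln(13.4/6.52)/0.26 = 0.7204/0.26 = 2.771 d.

2.77 d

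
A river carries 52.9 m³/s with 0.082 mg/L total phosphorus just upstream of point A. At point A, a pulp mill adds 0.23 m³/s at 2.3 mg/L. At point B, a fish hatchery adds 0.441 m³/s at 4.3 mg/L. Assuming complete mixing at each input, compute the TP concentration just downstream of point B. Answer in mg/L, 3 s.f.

0.126 mg/L

After input A: C = (52.9·0.082 + 0.23·2.3) / 53.13 = 0.0916 mg/L.
After input B: C = (53.13·0.0916 + 0.441·4.3) / 53.57 = 0.1262 mg/L.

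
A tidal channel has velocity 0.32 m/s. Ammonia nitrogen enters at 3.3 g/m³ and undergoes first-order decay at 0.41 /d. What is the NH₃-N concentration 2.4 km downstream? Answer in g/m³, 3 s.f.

3.18 g/m³

Travel time t = 2.4 km / 0.32 m/s = 2400/0.32 = 7500 s = 0.08681 d.
First-order decay: C = 3.3·exp(−0.41·0.08681) = 3.3·0.965 = 3.185 g/m³.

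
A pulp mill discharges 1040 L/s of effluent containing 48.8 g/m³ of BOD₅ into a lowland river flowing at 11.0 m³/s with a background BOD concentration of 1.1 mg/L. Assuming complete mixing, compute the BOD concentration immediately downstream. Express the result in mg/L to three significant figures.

1040 L/s = 1.04 m³/s.
Conservation of mass across the mixing zone: C = (1.04·48.8 + 11·1.1) / (1.04 + 11) = 62.85/12.04 = 5.22 mg/L.

5.22 mg/L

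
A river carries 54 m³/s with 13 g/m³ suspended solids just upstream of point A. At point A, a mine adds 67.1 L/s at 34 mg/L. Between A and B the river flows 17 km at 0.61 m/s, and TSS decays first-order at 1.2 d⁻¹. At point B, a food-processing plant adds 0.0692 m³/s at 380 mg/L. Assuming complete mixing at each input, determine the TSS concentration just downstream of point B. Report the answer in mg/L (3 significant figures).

67.1 L/s = 0.0671 m³/s.
After input A: C = (54·13 + 0.0671·34) / 54.07 = 13.03 mg/L.
Over the 17 km reach to input B (t = 2.787e+04 s = 0.3226 d), decay gives C = 13.03·exp(−1.2·0.3226) = 8.845 mg/L.
After input B: C = (54.07·8.845 + 0.0692·380) / 54.14 = 9.32 mg/L.

9.32 mg/L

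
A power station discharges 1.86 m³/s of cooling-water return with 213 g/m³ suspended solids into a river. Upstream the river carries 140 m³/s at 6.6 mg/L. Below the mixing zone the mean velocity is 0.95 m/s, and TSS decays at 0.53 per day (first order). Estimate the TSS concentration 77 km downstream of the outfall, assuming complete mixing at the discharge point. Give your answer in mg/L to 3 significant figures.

5.66 mg/L

After complete mixing, C₀ = (1.86·213 + 140·6.6) / 141.9 = 9.306 mg/L.
Travel time t = 7.7e+04 m / 0.95 m/s = 8.105e+04 s = 0.9381 d.
C = 9.306·exp(−0.53·0.9381) = 9.306·0.6082 = 5.66 mg/L.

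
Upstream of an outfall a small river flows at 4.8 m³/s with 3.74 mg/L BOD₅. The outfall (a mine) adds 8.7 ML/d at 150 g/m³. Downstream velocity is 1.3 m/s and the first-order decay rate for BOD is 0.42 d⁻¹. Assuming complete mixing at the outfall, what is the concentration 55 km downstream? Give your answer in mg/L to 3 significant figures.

8.7 ML/d = 0.1007 m³/s.
After complete mixing, C₀ = (0.1007·150 + 4.8·3.74) / 4.901 = 6.745 mg/L.
Travel time t = 5.5e+04 m / 1.3 m/s = 4.231e+04 s = 0.4897 d.
C = 6.745·exp(−0.42·0.4897) = 6.745·0.8141 = 5.491 mg/L.

5.49 mg/L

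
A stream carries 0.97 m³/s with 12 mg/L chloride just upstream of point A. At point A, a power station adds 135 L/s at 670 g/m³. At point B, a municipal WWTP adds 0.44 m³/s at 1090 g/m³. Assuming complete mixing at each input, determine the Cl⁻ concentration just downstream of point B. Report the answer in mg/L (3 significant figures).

135 L/s = 0.135 m³/s.
After input A: C = (0.97·12 + 0.135·670) / 1.105 = 92.39 mg/L.
After input B: C = (1.105·92.39 + 0.44·1090) / 1.545 = 376.5 mg/L.

376 mg/L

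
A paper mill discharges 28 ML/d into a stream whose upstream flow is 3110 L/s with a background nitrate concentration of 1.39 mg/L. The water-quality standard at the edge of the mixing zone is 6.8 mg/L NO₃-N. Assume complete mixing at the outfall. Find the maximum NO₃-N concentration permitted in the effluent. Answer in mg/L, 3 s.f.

58.7 mg/L

28 ML/d = 0.3241 m³/s.
3110 L/s = 3.11 m³/s.
Mass balance: 6.8·3.434 = 0.3241·Cₑ + 3.11·1.39.
Cₑ = (23.35 − 4.323) / 0.3241 = 58.72 mg/L.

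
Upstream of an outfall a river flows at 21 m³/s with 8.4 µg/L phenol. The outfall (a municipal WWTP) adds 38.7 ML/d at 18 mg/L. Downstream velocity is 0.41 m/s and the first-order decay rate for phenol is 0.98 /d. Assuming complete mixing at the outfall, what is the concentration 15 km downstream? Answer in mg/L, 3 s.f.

38.7 ML/d = 0.4479 m³/s.
8.4 µg/L = 0.0084 mg/L.
After complete mixing, C₀ = (0.4479·18 + 21·0.0084) / 21.45 = 0.3841 mg/L.
Travel time t = 1.5e+04 m / 0.41 m/s = 3.659e+04 s = 0.4234 d.
C = 0.3841·exp(−0.98·0.4234) = 0.3841·0.6604 = 0.2537 mg/L.

0.254 mg/L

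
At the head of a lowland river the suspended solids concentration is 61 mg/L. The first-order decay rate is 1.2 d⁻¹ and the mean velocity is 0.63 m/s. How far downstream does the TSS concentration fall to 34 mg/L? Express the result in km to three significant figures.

26.5 km

From C = C₀·e^(−kt), t = ln(C₀/C)/k = ln(61/34)/1.2 = 0.5845/1.2 = 0.4871 d.
Distance = v·t = 0.63 m/s × 4.208e+04 s = 2.651e+04 m = 26.51 km.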